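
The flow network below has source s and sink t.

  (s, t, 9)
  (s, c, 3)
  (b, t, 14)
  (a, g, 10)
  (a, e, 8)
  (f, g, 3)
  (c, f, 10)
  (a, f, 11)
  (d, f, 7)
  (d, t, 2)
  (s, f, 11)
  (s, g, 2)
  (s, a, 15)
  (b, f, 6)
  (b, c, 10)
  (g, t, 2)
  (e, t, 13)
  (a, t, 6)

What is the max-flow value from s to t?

25

Augment s→t: bottleneck 9, flow now 9.
Augment s→a→t: bottleneck 6, flow now 15.
Augment s→g→t: bottleneck 2, flow now 17.
Augment s→a→e→t: bottleneck 8, flow now 25.
No augmenting path remains; maximum flow = 25.
In the residual graph, reachable from s: {s, a, c, f, g}.
Min-cut edges: s→t (9), a→e (8), a→t (6), g→t (2); capacity 9 + 8 + 6 + 2 = 25.
This cut is saturated, so no flow can exceed 25.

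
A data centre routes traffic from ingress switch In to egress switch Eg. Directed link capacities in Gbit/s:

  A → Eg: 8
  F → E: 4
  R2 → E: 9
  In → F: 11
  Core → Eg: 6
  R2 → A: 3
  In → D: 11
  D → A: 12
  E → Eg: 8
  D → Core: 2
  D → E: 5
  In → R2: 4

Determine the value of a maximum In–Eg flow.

Augment In→R2→A→Eg: bottleneck 3, flow now 3.
Augment In→R2→E→Eg: bottleneck 1, flow now 4.
Augment In→D→A→Eg: bottleneck 5, flow now 9.
Augment In→D→E→Eg: bottleneck 5, flow now 14.
Augment In→D→Core→Eg: bottleneck 1, flow now 15.
Augment In→F→E→Eg: bottleneck 2, flow now 17.
Augment In→F→E→D→Core→Eg: bottleneck 1, flow now 18. (uses reverse residual edge)
No augmenting path remains; maximum flow = 18.
In the residual graph, reachable from In: {In, R2, D, F, A, E}.
Min-cut edges: D→Core (2), A→Eg (8), E→Eg (8); capacity 2 + 8 + 8 = 18.
This cut is saturated, so no flow can exceed 18.

18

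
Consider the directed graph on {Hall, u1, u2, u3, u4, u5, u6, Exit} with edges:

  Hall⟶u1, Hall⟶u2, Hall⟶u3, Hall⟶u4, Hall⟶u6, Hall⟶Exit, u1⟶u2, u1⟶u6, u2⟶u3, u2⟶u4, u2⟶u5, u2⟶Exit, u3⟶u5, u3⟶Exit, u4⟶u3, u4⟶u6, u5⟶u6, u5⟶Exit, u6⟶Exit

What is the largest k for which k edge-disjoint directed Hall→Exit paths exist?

5

Assign every edge capacity 1; by Menger, the answer equals the max flow.
Path Hall→Exit (+1); total 1.
Path Hall→u2→Exit (+1); total 2.
Path Hall→u3→Exit (+1); total 3.
Path Hall→u6→Exit (+1); total 4.
Path Hall→u1→u2→u5→Exit (+1); total 5.
No residual Hall→Exit path; max flow = 5.
Certifying cut of size 5: {Hall→Exit, u2→Exit, u3→Exit, u5→Exit, u6→Exit}.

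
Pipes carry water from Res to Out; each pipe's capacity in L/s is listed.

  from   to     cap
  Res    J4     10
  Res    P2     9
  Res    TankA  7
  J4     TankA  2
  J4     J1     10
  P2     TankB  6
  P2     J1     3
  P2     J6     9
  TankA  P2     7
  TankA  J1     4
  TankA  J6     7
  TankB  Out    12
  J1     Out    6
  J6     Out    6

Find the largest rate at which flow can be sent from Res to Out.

Augment Res→J4→J1→Out: bottleneck 6, flow now 6.
Augment Res→P2→TankB→Out: bottleneck 6, flow now 12.
Augment Res→P2→J6→Out: bottleneck 3, flow now 15.
Augment Res→TankA→J6→Out: bottleneck 3, flow now 18.
No augmenting path remains; maximum flow = 18.
In the residual graph, reachable from Res: {Res, J4, P2, TankA, J1, J6}.
Min-cut edges: P2→TankB (6), J1→Out (6), J6→Out (6); capacity 6 + 6 + 6 = 18.
This cut is saturated, so no flow can exceed 18.

18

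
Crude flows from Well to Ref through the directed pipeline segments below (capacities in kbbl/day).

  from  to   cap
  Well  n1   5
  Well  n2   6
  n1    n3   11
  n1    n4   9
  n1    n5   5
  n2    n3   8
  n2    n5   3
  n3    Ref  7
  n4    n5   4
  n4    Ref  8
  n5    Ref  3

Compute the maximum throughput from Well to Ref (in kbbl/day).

11

Augment Well→n1→n3→Ref: bottleneck 5, flow now 5.
Augment Well→n2→n3→Ref: bottleneck 2, flow now 7.
Augment Well→n2→n5→Ref: bottleneck 3, flow now 10.
Augment Well→n2→n3→n1→n4→Ref: bottleneck 1, flow now 11. (uses reverse residual edge)
No augmenting path remains; maximum flow = 11.
In the residual graph, reachable from Well: {Well}.
Min-cut edges: Well→n1 (5), Well→n2 (6); capacity 5 + 6 = 11.
This cut is saturated, so no flow can exceed 11.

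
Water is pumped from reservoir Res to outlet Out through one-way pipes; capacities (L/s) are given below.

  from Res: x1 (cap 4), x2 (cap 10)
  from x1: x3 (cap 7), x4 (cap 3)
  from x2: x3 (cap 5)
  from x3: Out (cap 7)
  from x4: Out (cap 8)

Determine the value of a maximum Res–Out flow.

9

Augment Res→x1→x3→Out: bottleneck 4, flow now 4.
Augment Res→x2→x3→Out: bottleneck 3, flow now 7.
Augment Res→x2→x3→x1→x4→Out: bottleneck 2, flow now 9. (uses reverse residual edge)
No augmenting path remains; maximum flow = 9.
In the residual graph, reachable from Res: {Res, x2}.
Min-cut edges: Res→x1 (4), x2→x3 (5); capacity 4 + 5 = 9.
This cut is saturated, so no flow can exceed 9.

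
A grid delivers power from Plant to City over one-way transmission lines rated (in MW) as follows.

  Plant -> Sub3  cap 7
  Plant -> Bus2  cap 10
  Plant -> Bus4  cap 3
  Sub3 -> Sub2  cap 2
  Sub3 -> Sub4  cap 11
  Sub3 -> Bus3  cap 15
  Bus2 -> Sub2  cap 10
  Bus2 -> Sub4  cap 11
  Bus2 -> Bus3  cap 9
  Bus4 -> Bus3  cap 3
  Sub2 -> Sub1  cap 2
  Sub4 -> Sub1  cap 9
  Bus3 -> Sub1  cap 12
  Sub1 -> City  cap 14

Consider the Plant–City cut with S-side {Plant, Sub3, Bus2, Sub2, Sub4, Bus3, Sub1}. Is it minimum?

No — its capacity is 17, but the minimum cut has capacity 14.

Given cut capacity: 3 + 14 = 17.
Augment Plant→Sub3→Sub2→Sub1→City: bottleneck 2, flow now 2.
Augment Plant→Sub3→Sub4→Sub1→City: bottleneck 5, flow now 7.
Augment Plant→Bus2→Sub4→Sub1→City: bottleneck 4, flow now 11.
Augment Plant→Bus2→Bus3→Sub1→City: bottleneck 3, flow now 14.
No augmenting path remains; maximum flow = 14.
In the residual graph, reachable from Plant: {Plant, Sub3, Bus2, Bus4, Sub2, Sub4, Bus3, Sub1}.
Min-cut edges: Sub1→City (14); capacity 14 = 14.
Cut capacity 17 exceeds the max flow 14, so it is not minimum.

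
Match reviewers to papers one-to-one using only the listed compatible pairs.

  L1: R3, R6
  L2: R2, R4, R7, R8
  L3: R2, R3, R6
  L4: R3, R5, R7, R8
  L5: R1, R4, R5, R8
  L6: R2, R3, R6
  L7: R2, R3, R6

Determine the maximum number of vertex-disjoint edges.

Unit-capacity flow: source→left, listed edges, right→sink; max matching = max flow.
Augmenting path L1→R3 (+1); matched 1.
Augmenting path L2→R2 (+1); matched 2.
Augmenting path L3→R6 (+1); matched 3.
Augmenting path L4→R5 (+1); matched 4.
Augmenting path L5→R1 (+1); matched 5.
Augmenting path L6→R2→L2→R4 (+1); matched 6.
No augmenting path remains; maximum matching = 6.
König certificate: {L2, L4, L5, R2, R3, R6} is a vertex cover of size 6 (every listed pair touches it), so no matching can be larger.

6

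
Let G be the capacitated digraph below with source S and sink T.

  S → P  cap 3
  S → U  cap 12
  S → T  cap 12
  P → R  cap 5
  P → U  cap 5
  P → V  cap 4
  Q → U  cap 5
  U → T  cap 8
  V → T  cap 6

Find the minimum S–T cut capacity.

23

Augment S→T: bottleneck 12, flow now 12.
Augment S→U→T: bottleneck 8, flow now 20.
Augment S→P→V→T: bottleneck 3, flow now 23.
No augmenting path remains; maximum flow = 23.
By max-flow min-cut, the minimum cut capacity equals the max flow.
In the residual graph, reachable from S: {S, U}.
Min-cut edges: S→P (3), S→T (12), U→T (8); capacity 3 + 12 + 8 = 23.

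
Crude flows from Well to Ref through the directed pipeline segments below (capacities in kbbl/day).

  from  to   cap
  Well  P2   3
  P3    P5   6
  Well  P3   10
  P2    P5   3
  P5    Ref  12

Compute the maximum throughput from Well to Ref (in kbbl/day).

Augment Well→P2→P5→Ref: bottleneck 3, flow now 3.
Augment Well→P3→P5→Ref: bottleneck 6, flow now 9.
No augmenting path remains; maximum flow = 9.
In the residual graph, reachable from Well: {Well, P3}.
Min-cut edges: Well→P2 (3), P3→P5 (6); capacity 3 + 6 = 9.
This cut is saturated, so no flow can exceed 9.

9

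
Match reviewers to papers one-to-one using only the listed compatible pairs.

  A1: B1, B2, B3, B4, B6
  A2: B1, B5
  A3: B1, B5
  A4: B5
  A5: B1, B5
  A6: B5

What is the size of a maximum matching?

Unit-capacity flow: source→left, listed edges, right→sink; max matching = max flow.
Augmenting path A1→B1 (+1); matched 1.
Augmenting path A2→B5 (+1); matched 2.
Augmenting path A3→B1→A1→B2 (+1); matched 3.
No augmenting path remains; maximum matching = 3.
König certificate: {A1, B1, B5} is a vertex cover of size 3 (every listed pair touches it), so no matching can be larger.

3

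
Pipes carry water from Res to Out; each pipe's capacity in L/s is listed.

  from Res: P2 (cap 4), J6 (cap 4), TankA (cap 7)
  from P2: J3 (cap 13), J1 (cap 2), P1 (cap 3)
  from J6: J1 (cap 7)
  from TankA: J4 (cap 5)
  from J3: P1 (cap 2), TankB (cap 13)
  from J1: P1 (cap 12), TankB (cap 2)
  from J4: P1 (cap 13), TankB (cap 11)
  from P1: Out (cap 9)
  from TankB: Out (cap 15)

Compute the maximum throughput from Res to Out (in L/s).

13

Augment Res→P2→P1→Out: bottleneck 3, flow now 3.
Augment Res→P2→J3→P1→Out: bottleneck 1, flow now 4.
Augment Res→J6→J1→P1→Out: bottleneck 4, flow now 8.
Augment Res→TankA→J4→P1→Out: bottleneck 1, flow now 9.
Augment Res→TankA→J4→TankB→Out: bottleneck 4, flow now 13.
No augmenting path remains; maximum flow = 13.
In the residual graph, reachable from Res: {Res, TankA}.
Min-cut edges: Res→P2 (4), Res→J6 (4), TankA→J4 (5); capacity 4 + 4 + 5 = 13.
This cut is saturated, so no flow can exceed 13.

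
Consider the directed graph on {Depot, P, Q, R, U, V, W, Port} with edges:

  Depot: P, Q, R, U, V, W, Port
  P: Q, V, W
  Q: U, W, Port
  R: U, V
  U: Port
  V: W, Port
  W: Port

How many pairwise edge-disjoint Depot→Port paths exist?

5

Assign every edge capacity 1; by Menger, the answer equals the max flow.
Path Depot→Port (+1); total 1.
Path Depot→Q→Port (+1); total 2.
Path Depot→U→Port (+1); total 3.
Path Depot→V→Port (+1); total 4.
Path Depot→W→Port (+1); total 5.
No residual Depot→Port path; max flow = 5.
Certifying cut of size 5: {Depot→Port, Q→Port, U→Port, V→Port, W→Port}.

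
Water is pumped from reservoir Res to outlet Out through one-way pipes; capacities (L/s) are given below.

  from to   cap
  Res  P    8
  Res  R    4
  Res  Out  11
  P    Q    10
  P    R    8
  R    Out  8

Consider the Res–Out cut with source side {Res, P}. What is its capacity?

33

Edges leaving {Res, P}: Res→R (4), Res→Out (11), P→Q (10), P→R (8).
Cut capacity = 4 + 11 + 10 + 8 = 33.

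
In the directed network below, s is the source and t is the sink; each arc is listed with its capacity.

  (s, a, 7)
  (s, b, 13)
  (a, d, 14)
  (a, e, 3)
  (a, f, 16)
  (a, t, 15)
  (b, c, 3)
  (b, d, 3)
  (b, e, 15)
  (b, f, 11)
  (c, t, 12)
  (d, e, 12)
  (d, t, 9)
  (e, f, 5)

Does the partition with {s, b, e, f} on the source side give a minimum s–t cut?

Yes — it is a minimum cut (capacity 13).

Given cut capacity: 7 + 3 + 3 = 13.
Augment s→a→t: bottleneck 7, flow now 7.
Augment s→b→c→t: bottleneck 3, flow now 10.
Augment s→b→d→t: bottleneck 3, flow now 13.
No augmenting path remains; maximum flow = 13.
Cut capacity 13 equals the max flow, so it is a minimum cut.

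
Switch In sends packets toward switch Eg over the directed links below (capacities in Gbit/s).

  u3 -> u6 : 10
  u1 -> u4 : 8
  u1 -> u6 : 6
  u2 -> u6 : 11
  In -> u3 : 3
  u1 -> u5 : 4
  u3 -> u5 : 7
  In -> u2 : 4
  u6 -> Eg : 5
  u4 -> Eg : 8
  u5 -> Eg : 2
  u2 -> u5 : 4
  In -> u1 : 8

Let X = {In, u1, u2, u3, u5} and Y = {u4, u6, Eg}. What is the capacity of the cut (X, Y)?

Edges leaving {In, u1, u2, u3, u5}: u1→u4 (8), u1→u6 (6), u2→u6 (11), u3→u6 (10), u5→Eg (2).
Cut capacity = 8 + 6 + 11 + 10 + 2 = 37.

37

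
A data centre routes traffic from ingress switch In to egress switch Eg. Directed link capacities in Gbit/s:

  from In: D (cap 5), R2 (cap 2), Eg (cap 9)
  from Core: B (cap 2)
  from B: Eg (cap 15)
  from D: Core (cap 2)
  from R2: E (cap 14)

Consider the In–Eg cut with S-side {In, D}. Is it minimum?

Given cut capacity: 2 + 9 + 2 = 13.
Augment In→Eg: bottleneck 9, flow now 9.
Augment In→D→Core→B→Eg: bottleneck 2, flow now 11.
No augmenting path remains; maximum flow = 11.
In the residual graph, reachable from In: {In, D, R2, E}.
Min-cut edges: In→Eg (9), D→Core (2); capacity 9 + 2 = 11.
Cut capacity 13 exceeds the max flow 11, so it is not minimum.

No — its capacity is 13, but the minimum cut has capacity 11.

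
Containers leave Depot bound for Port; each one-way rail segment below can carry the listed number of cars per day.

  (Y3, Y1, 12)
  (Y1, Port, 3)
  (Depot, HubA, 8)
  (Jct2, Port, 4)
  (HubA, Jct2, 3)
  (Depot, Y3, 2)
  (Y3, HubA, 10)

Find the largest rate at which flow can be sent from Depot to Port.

Augment Depot→HubA→Jct2→Port: bottleneck 3, flow now 3.
Augment Depot→Y3→Y1→Port: bottleneck 2, flow now 5.
No augmenting path remains; maximum flow = 5.
In the residual graph, reachable from Depot: {Depot, HubA}.
Min-cut edges: Depot→Y3 (2), HubA→Jct2 (3); capacity 2 + 3 = 5.
This cut is saturated, so no flow can exceed 5.

5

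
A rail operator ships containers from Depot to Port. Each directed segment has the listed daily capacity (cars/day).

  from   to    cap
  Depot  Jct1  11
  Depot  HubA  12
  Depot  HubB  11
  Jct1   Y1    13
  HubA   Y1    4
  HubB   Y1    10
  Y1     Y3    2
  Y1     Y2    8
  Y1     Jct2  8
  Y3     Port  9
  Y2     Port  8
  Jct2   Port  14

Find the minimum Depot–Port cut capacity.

Augment Depot→Jct1→Y1→Y3→Port: bottleneck 2, flow now 2.
Augment Depot→Jct1→Y1→Y2→Port: bottleneck 8, flow now 10.
Augment Depot→Jct1→Y1→Jct2→Port: bottleneck 1, flow now 11.
Augment Depot→HubA→Y1→Jct2→Port: bottleneck 4, flow now 15.
Augment Depot→HubB→Y1→Jct2→Port: bottleneck 3, flow now 18.
No augmenting path remains; maximum flow = 18.
By max-flow min-cut, the minimum cut capacity equals the max flow.
In the residual graph, reachable from Depot: {Depot, Jct1, HubA, HubB, Y1}.
Min-cut edges: Y1→Y3 (2), Y1→Y2 (8), Y1→Jct2 (8); capacity 2 + 8 + 8 = 18.

18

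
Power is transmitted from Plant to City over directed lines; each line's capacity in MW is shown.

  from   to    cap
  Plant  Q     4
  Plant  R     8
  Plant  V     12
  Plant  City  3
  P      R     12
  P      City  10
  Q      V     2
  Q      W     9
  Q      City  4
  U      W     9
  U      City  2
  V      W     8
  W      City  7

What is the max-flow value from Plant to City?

Augment Plant→City: bottleneck 3, flow now 3.
Augment Plant→Q→City: bottleneck 4, flow now 7.
Augment Plant→V→W→City: bottleneck 7, flow now 14.
No augmenting path remains; maximum flow = 14.
In the residual graph, reachable from Plant: {Plant, R, V, W}.
Min-cut edges: Plant→Q (4), Plant→City (3), W→City (7); capacity 4 + 3 + 7 = 14.
This cut is saturated, so no flow can exceed 14.

14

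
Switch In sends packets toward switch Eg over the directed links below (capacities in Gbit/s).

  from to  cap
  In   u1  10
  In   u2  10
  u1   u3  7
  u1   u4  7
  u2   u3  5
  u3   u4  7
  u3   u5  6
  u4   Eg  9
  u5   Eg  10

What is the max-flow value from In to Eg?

15

Augment In→u1→u4→Eg: bottleneck 7, flow now 7.
Augment In→u1→u3→u4→Eg: bottleneck 2, flow now 9.
Augment In→u1→u3→u5→Eg: bottleneck 1, flow now 10.
Augment In→u2→u3→u5→Eg: bottleneck 5, flow now 15.
No augmenting path remains; maximum flow = 15.
In the residual graph, reachable from In: {In, u2}.
Min-cut edges: In→u1 (10), u2→u3 (5); capacity 10 + 5 = 15.
This cut is saturated, so no flow can exceed 15.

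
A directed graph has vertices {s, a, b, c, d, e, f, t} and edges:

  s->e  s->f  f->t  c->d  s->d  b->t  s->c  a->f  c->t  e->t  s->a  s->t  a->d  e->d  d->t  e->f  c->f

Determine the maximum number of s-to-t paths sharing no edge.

5

Assign every edge capacity 1; by Menger, the answer equals the max flow.
Path s→t (+1); total 1.
Path s→c→t (+1); total 2.
Path s→d→t (+1); total 3.
Path s→e→t (+1); total 4.
Path s→f→t (+1); total 5.
No residual s→t path; max flow = 5.
Certifying cut of size 5: {d→t, f→t, s→c, s→e, s→t}.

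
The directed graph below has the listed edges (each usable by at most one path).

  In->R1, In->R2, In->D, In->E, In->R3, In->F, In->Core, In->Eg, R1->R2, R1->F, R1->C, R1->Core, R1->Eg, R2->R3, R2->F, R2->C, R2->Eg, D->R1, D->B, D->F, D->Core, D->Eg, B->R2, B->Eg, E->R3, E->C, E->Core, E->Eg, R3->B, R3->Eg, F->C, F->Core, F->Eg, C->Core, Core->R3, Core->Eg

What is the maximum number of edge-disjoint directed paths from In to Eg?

8

Assign every edge capacity 1; by Menger, the answer equals the max flow.
Path In→Eg (+1); total 1.
Path In→R1→Eg (+1); total 2.
Path In→R2→Eg (+1); total 3.
Path In→D→Eg (+1); total 4.
Path In→E→Eg (+1); total 5.
Path In→R3→Eg (+1); total 6.
Path In→F→Eg (+1); total 7.
Path In→Core→Eg (+1); total 8.
No residual In→Eg path; max flow = 8.
Certifying cut of size 8: {In→Core, In→D, In→E, In→Eg, In→F, In→R1, In→R2, In→R3}.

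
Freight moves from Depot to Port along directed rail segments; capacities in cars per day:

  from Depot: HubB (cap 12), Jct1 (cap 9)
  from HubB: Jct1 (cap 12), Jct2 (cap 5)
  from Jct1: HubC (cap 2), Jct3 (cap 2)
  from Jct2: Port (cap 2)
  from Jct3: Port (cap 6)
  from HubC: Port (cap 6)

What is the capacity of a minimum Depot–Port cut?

6

Augment Depot→HubB→Jct2→Port: bottleneck 2, flow now 2.
Augment Depot→Jct1→Jct3→Port: bottleneck 2, flow now 4.
Augment Depot→Jct1→HubC→Port: bottleneck 2, flow now 6.
No augmenting path remains; maximum flow = 6.
By max-flow min-cut, the minimum cut capacity equals the max flow.
In the residual graph, reachable from Depot: {Depot, HubB, Jct1, Jct2}.
Min-cut edges: Jct1→Jct3 (2), Jct1→HubC (2), Jct2→Port (2); capacity 2 + 2 + 2 = 6.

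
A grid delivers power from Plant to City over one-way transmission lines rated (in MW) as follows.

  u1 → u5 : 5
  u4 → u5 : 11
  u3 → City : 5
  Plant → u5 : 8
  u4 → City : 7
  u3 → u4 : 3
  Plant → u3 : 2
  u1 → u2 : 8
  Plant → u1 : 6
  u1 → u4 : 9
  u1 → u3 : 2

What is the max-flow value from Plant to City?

8

Augment Plant→u3→City: bottleneck 2, flow now 2.
Augment Plant→u1→u3→City: bottleneck 2, flow now 4.
Augment Plant→u1→u4→City: bottleneck 4, flow now 8.
No augmenting path remains; maximum flow = 8.
In the residual graph, reachable from Plant: {Plant, u5}.
Min-cut edges: Plant→u1 (6), Plant→u3 (2); capacity 6 + 2 = 8.
This cut is saturated, so no flow can exceed 8.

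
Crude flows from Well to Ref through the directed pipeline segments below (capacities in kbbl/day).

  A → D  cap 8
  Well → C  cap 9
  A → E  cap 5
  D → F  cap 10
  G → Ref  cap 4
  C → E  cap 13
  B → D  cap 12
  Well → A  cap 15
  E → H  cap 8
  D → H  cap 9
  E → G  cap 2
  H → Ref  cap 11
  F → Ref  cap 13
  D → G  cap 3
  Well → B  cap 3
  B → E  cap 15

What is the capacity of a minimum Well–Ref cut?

Augment Well→A→D→F→Ref: bottleneck 8, flow now 8.
Augment Well→A→E→G→Ref: bottleneck 2, flow now 10.
Augment Well→A→E→H→Ref: bottleneck 3, flow now 13.
Augment Well→B→D→F→Ref: bottleneck 2, flow now 15.
Augment Well→B→D→G→Ref: bottleneck 1, flow now 16.
Augment Well→C→E→H→Ref: bottleneck 5, flow now 21.
No augmenting path remains; maximum flow = 21.
By max-flow min-cut, the minimum cut capacity equals the max flow.
In the residual graph, reachable from Well: {Well, A, C, E}.
Min-cut edges: Well→B (3), A→D (8), E→G (2), E→H (8); capacity 3 + 8 + 2 + 8 = 21.

21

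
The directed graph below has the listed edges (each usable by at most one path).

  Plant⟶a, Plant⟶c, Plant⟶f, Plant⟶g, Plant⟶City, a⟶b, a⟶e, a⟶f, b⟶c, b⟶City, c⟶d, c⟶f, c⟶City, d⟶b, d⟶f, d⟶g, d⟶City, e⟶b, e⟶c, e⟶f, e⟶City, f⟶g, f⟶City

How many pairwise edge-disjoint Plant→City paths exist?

Assign every edge capacity 1; by Menger, the answer equals the max flow.
Path Plant→City (+1); total 1.
Path Plant→c→City (+1); total 2.
Path Plant→f→City (+1); total 3.
Path Plant→a→b→City (+1); total 4.
No residual Plant→City path; max flow = 4.
Certifying cut of size 4: {Plant→City, Plant→a, Plant→c, Plant→f}.

4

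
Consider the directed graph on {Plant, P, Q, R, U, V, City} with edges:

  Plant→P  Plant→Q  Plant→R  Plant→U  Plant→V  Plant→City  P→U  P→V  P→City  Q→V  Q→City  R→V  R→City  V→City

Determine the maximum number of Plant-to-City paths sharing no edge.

Assign every edge capacity 1; by Menger, the answer equals the max flow.
Path Plant→City (+1); total 1.
Path Plant→P→City (+1); total 2.
Path Plant→Q→City (+1); total 3.
Path Plant→R→City (+1); total 4.
Path Plant→V→City (+1); total 5.
No residual Plant→City path; max flow = 5.
Certifying cut of size 5: {Plant→City, Plant→P, Plant→Q, Plant→R, Plant→V}.

5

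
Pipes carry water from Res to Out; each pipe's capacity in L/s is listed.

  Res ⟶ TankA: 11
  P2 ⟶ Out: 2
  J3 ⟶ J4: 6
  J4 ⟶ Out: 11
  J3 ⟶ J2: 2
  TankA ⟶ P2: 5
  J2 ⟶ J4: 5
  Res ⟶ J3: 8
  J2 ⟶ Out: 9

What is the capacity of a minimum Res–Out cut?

10

Augment Res→J3→J4→Out: bottleneck 6, flow now 6.
Augment Res→J3→J2→Out: bottleneck 2, flow now 8.
Augment Res→TankA→P2→Out: bottleneck 2, flow now 10.
No augmenting path remains; maximum flow = 10.
By max-flow min-cut, the minimum cut capacity equals the max flow.
In the residual graph, reachable from Res: {Res, TankA, P2}.
Min-cut edges: Res→J3 (8), P2→Out (2); capacity 8 + 2 = 10.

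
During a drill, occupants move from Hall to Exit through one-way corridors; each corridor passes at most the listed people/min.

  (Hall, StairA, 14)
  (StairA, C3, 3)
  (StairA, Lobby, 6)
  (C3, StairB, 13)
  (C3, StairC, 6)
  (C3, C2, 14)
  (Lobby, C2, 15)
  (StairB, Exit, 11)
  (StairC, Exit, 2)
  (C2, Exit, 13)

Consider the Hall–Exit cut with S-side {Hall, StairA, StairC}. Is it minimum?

Given cut capacity: 3 + 6 + 2 = 11.
Augment Hall→StairA→C3→StairB→Exit: bottleneck 3, flow now 3.
Augment Hall→StairA→Lobby→C2→Exit: bottleneck 6, flow now 9.
No augmenting path remains; maximum flow = 9.
In the residual graph, reachable from Hall: {Hall, StairA}.
Min-cut edges: StairA→C3 (3), StairA→Lobby (6); capacity 3 + 6 = 9.
Cut capacity 11 exceeds the max flow 9, so it is not minimum.

No — its capacity is 11, but the minimum cut has capacity 9.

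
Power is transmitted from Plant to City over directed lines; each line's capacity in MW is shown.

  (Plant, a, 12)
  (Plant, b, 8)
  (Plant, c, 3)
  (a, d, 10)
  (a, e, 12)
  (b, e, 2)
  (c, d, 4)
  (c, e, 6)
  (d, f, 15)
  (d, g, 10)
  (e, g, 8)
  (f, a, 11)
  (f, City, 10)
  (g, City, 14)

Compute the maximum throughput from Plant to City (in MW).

Augment Plant→a→d→f→City: bottleneck 10, flow now 10.
Augment Plant→a→e→g→City: bottleneck 2, flow now 12.
Augment Plant→b→e→g→City: bottleneck 2, flow now 14.
Augment Plant→c→d→g→City: bottleneck 3, flow now 17.
No augmenting path remains; maximum flow = 17.
In the residual graph, reachable from Plant: {Plant, b}.
Min-cut edges: Plant→a (12), Plant→c (3), b→e (2); capacity 12 + 3 + 2 = 17.
This cut is saturated, so no flow can exceed 17.

17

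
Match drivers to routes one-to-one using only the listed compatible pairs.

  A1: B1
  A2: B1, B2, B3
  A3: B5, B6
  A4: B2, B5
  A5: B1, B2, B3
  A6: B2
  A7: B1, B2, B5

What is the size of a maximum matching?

5

Unit-capacity flow: source→left, listed edges, right→sink; max matching = max flow.
Augmenting path A1→B1 (+1); matched 1.
Augmenting path A2→B2 (+1); matched 2.
Augmenting path A3→B5 (+1); matched 3.
Augmenting path A5→B3 (+1); matched 4.
Augmenting path A4→B5→A3→B6 (+1); matched 5.
No augmenting path remains; maximum matching = 5.
König certificate: {A3, B1, B2, B3, B5} is a vertex cover of size 5 (every listed pair touches it), so no matching can be larger.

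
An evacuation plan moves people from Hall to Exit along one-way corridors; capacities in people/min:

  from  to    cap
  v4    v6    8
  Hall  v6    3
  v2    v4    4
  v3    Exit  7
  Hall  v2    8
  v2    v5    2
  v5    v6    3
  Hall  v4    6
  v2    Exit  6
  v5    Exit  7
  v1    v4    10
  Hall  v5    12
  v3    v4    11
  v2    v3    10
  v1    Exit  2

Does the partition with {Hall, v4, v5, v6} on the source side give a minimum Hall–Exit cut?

Given cut capacity: 8 + 7 = 15.
Augment Hall→v2→Exit: bottleneck 6, flow now 6.
Augment Hall→v5→Exit: bottleneck 7, flow now 13.
Augment Hall→v2→v3→Exit: bottleneck 2, flow now 15.
No augmenting path remains; maximum flow = 15.
Cut capacity 15 equals the max flow, so it is a minimum cut.

Yes — it is a minimum cut (capacity 15).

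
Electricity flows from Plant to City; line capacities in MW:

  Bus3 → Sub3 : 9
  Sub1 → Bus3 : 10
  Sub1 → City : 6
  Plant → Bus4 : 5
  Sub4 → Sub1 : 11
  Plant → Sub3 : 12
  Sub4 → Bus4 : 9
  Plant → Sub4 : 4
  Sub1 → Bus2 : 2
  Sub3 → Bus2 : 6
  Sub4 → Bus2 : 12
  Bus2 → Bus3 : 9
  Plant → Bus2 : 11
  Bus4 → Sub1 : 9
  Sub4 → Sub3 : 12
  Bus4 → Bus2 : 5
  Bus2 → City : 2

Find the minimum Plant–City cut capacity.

Augment Plant→Bus2→City: bottleneck 2, flow now 2.
Augment Plant→Sub4→Sub1→City: bottleneck 4, flow now 6.
Augment Plant→Bus4→Sub1→City: bottleneck 2, flow now 8.
No augmenting path remains; maximum flow = 8.
By max-flow min-cut, the minimum cut capacity equals the max flow.
In the residual graph, reachable from Plant: {Plant, Sub4, Bus4, Sub1, Bus2, Bus3, Sub3}.
Min-cut edges: Sub1→City (6), Bus2→City (2); capacity 6 + 2 = 8.

8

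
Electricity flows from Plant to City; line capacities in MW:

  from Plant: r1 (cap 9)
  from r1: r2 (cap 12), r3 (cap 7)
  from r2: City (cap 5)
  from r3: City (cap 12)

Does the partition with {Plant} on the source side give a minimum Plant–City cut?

Given cut capacity: 9 = 9.
Augment Plant→r1→r2→City: bottleneck 5, flow now 5.
Augment Plant→r1→r3→City: bottleneck 4, flow now 9.
No augmenting path remains; maximum flow = 9.
Cut capacity 9 equals the max flow, so it is a minimum cut.

Yes — it is a minimum cut (capacity 9).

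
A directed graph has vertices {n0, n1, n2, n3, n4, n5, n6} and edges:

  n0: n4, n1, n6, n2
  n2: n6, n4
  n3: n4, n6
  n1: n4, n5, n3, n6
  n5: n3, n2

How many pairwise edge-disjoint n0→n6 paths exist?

3

Assign every edge capacity 1; by Menger, the answer equals the max flow.
Path n0→n6 (+1); total 1.
Path n0→n1→n6 (+1); total 2.
Path n0→n2→n6 (+1); total 3.
No residual n0→n6 path; max flow = 3.
Certifying cut of size 3: {n0→n1, n0→n2, n0→n6}.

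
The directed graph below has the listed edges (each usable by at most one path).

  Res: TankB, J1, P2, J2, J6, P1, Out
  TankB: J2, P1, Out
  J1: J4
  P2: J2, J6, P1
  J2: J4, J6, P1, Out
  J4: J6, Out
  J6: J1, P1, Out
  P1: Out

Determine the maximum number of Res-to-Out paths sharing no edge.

6

Assign every edge capacity 1; by Menger, the answer equals the max flow.
Path Res→Out (+1); total 1.
Path Res→TankB→Out (+1); total 2.
Path Res→J2→Out (+1); total 3.
Path Res→J6→Out (+1); total 4.
Path Res→P1→Out (+1); total 5.
Path Res→J1→J4→Out (+1); total 6.
No residual Res→Out path; max flow = 6.
Certifying cut of size 6: {J2→Out, J4→Out, J6→Out, P1→Out, Res→Out, Res→TankB}.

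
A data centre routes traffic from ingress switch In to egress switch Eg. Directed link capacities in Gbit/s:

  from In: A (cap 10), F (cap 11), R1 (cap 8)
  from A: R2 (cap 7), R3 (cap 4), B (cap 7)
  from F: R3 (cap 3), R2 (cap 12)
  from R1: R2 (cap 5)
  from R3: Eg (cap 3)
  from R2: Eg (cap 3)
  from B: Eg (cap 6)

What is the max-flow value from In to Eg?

Augment In→A→R3→Eg: bottleneck 3, flow now 3.
Augment In→A→R2→Eg: bottleneck 3, flow now 6.
Augment In→A→B→Eg: bottleneck 4, flow now 10.
Augment In→F→R3→A→B→Eg: bottleneck 2, flow now 12. (uses reverse residual edge)
No augmenting path remains; maximum flow = 12.
In the residual graph, reachable from In: {In, A, F, R1, R3, R2, B}.
Min-cut edges: R3→Eg (3), R2→Eg (3), B→Eg (6); capacity 3 + 3 + 6 = 12.
This cut is saturated, so no flow can exceed 12.

12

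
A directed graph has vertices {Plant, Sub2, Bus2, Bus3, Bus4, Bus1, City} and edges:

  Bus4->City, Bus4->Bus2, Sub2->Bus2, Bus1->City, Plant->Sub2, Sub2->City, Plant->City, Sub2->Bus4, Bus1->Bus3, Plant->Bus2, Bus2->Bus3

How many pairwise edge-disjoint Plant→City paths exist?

Assign every edge capacity 1; by Menger, the answer equals the max flow.
Path Plant→City (+1); total 1.
Path Plant→Sub2→City (+1); total 2.
No residual Plant→City path; max flow = 2.
Certifying cut of size 2: {Plant→City, Plant→Sub2}.

2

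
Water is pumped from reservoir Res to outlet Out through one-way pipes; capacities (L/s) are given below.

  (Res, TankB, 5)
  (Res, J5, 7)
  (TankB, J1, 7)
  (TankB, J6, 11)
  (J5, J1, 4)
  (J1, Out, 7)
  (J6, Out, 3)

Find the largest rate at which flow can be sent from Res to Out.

Augment Res→TankB→J1→Out: bottleneck 5, flow now 5.
Augment Res→J5→J1→Out: bottleneck 2, flow now 7.
Augment Res→J5→J1→TankB→J6→Out: bottleneck 2, flow now 9. (uses reverse residual edge)
No augmenting path remains; maximum flow = 9.
In the residual graph, reachable from Res: {Res, J5}.
Min-cut edges: Res→TankB (5), J5→J1 (4); capacity 5 + 4 = 9.
This cut is saturated, so no flow can exceed 9.

9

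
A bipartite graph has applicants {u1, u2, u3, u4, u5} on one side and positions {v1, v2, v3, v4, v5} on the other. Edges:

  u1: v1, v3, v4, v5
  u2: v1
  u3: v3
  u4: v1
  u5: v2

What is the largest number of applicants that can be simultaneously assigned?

Unit-capacity flow: source→left, listed edges, right→sink; max matching = max flow.
Augmenting path u1→v1 (+1); matched 1.
Augmenting path u3→v3 (+1); matched 2.
Augmenting path u5→v2 (+1); matched 3.
Augmenting path u2→v1→u1→v4 (+1); matched 4.
No augmenting path remains; maximum matching = 4.
König certificate: {u1, u3, u5, v1} is a vertex cover of size 4 (every listed pair touches it), so no matching can be larger.

4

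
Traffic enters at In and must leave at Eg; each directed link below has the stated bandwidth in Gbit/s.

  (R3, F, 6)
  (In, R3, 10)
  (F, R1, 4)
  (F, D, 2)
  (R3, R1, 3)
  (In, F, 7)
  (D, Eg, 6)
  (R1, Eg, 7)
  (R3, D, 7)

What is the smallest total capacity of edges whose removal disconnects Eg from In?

Augment In→R3→D→Eg: bottleneck 6, flow now 6.
Augment In→R3→R1→Eg: bottleneck 3, flow now 9.
Augment In→F→R1→Eg: bottleneck 4, flow now 13.
No augmenting path remains; maximum flow = 13.
By max-flow min-cut, the minimum cut capacity equals the max flow.
In the residual graph, reachable from In: {In, R3, F, D}.
Min-cut edges: R3→R1 (3), F→R1 (4), D→Eg (6); capacity 3 + 4 + 6 = 13.

13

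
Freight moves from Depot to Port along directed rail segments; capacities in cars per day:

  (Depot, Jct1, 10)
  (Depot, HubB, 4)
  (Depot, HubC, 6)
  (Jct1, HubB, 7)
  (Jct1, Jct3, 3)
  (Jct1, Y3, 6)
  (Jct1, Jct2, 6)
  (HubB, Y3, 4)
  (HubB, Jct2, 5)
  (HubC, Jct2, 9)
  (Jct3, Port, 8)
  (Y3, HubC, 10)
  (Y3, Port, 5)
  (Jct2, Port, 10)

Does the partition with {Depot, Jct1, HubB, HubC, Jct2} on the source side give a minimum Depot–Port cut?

Given cut capacity: 3 + 6 + 4 + 10 = 23.
Augment Depot→Jct1→Jct3→Port: bottleneck 3, flow now 3.
Augment Depot→Jct1→Y3→Port: bottleneck 5, flow now 8.
Augment Depot→Jct1→Jct2→Port: bottleneck 2, flow now 10.
Augment Depot→HubB→Jct2→Port: bottleneck 4, flow now 14.
Augment Depot→HubC→Jct2→Port: bottleneck 4, flow now 18.
No augmenting path remains; maximum flow = 18.
In the residual graph, reachable from Depot: {Depot, Jct1, HubB, HubC, Y3, Jct2}.
Min-cut edges: Jct1→Jct3 (3), Y3→Port (5), Jct2→Port (10); capacity 3 + 5 + 10 = 18.
Cut capacity 23 exceeds the max flow 18, so it is not minimum.

No — its capacity is 23, but the minimum cut has capacity 18.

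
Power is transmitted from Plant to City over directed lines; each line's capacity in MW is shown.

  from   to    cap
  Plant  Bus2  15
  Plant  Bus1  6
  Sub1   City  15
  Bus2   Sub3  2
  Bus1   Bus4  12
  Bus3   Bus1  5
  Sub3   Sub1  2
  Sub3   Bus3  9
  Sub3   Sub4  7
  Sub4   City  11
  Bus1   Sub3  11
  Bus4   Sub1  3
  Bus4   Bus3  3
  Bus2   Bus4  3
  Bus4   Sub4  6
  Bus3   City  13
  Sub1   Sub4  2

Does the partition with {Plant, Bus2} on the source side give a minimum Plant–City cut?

Given cut capacity: 6 + 2 + 3 = 11.
Augment Plant→Bus2→Sub3→Sub4→City: bottleneck 2, flow now 2.
Augment Plant→Bus2→Bus4→Sub4→City: bottleneck 3, flow now 5.
Augment Plant→Bus1→Sub3→Sub4→City: bottleneck 5, flow now 10.
Augment Plant→Bus1→Sub3→Sub1→City: bottleneck 1, flow now 11.
No augmenting path remains; maximum flow = 11.
Cut capacity 11 equals the max flow, so it is a minimum cut.

Yes — it is a minimum cut (capacity 11).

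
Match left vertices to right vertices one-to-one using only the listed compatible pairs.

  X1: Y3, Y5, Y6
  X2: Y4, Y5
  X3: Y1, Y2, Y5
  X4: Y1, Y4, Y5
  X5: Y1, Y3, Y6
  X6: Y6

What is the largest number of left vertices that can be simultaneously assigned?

Unit-capacity flow: source→left, listed edges, right→sink; max matching = max flow.
Augmenting path X1→Y3 (+1); matched 1.
Augmenting path X2→Y4 (+1); matched 2.
Augmenting path X3→Y1 (+1); matched 3.
Augmenting path X4→Y5 (+1); matched 4.
Augmenting path X5→Y6 (+1); matched 5.
Augmenting path X6→Y6→X5→Y1→X3→Y2 (+1); matched 6.
No augmenting path remains; maximum matching = 6.
König certificate: {X1, X2, X3, X4, X5, X6} is a vertex cover of size 6 (every listed pair touches it), so no matching can be larger.

6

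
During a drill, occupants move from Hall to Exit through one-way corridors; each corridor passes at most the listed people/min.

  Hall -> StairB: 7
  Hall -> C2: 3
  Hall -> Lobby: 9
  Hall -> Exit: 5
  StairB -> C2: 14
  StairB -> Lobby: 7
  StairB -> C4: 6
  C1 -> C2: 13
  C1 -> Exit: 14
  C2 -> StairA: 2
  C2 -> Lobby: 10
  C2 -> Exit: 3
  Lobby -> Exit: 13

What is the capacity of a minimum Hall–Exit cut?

Augment Hall→Exit: bottleneck 5, flow now 5.
Augment Hall→C2→Exit: bottleneck 3, flow now 8.
Augment Hall→Lobby→Exit: bottleneck 9, flow now 17.
Augment Hall→StairB→Lobby→Exit: bottleneck 4, flow now 21.
No augmenting path remains; maximum flow = 21.
By max-flow min-cut, the minimum cut capacity equals the max flow.
In the residual graph, reachable from Hall: {Hall, StairB, C2, StairA, Lobby, C4}.
Min-cut edges: Hall→Exit (5), C2→Exit (3), Lobby→Exit (13); capacity 5 + 3 + 13 = 21.

21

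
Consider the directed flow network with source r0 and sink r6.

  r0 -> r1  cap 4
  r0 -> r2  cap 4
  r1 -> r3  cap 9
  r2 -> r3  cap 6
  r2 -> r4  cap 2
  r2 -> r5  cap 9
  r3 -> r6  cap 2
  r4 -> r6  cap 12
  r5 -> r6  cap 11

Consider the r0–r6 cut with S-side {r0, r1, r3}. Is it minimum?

Given cut capacity: 4 + 2 = 6.
Augment r0→r1→r3→r6: bottleneck 2, flow now 2.
Augment r0→r2→r4→r6: bottleneck 2, flow now 4.
Augment r0→r2→r5→r6: bottleneck 2, flow now 6.
No augmenting path remains; maximum flow = 6.
Cut capacity 6 equals the max flow, so it is a minimum cut.

Yes — it is a minimum cut (capacity 6).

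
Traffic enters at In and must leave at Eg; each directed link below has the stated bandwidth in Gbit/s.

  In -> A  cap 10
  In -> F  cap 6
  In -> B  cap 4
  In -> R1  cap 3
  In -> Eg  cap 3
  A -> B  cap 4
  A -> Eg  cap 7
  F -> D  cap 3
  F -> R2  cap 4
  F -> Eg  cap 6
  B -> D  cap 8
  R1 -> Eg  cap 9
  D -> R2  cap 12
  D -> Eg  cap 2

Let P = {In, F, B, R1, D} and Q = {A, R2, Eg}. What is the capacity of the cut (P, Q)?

46

Edges leaving {In, F, B, R1, D}: In→A (10), In→Eg (3), F→R2 (4), F→Eg (6), R1→Eg (9), D→R2 (12), D→Eg (2).
Cut capacity = 10 + 3 + 4 + 6 + 9 + 12 + 2 = 46.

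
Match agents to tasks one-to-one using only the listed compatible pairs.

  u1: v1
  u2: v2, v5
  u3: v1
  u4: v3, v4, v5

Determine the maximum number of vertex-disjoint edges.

3

Unit-capacity flow: source→left, listed edges, right→sink; max matching = max flow.
Augmenting path u1→v1 (+1); matched 1.
Augmenting path u2→v2 (+1); matched 2.
Augmenting path u4→v3 (+1); matched 3.
No augmenting path remains; maximum matching = 3.
König certificate: {u2, u4, v1} is a vertex cover of size 3 (every listed pair touches it), so no matching can be larger.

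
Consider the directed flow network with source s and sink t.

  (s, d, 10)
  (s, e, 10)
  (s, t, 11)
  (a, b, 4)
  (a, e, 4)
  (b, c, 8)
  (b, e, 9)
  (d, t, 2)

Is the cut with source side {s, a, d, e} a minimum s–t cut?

No — its capacity is 17, but the minimum cut has capacity 13.

Given cut capacity: 11 + 4 + 2 = 17.
Augment s→t: bottleneck 11, flow now 11.
Augment s→d→t: bottleneck 2, flow now 13.
No augmenting path remains; maximum flow = 13.
In the residual graph, reachable from s: {s, d, e}.
Min-cut edges: s→t (11), d→t (2); capacity 11 + 2 = 13.
Cut capacity 17 exceeds the max flow 13, so it is not minimum.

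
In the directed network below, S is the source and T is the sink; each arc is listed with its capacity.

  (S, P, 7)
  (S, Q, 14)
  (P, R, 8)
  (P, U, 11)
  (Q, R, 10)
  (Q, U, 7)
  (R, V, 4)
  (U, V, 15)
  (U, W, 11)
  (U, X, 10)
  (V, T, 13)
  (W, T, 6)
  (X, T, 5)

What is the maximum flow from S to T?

18

Augment S→P→R→V→T: bottleneck 4, flow now 4.
Augment S→P→U→V→T: bottleneck 3, flow now 7.
Augment S→Q→U→V→T: bottleneck 6, flow now 13.
Augment S→Q→U→W→T: bottleneck 1, flow now 14.
Augment S→Q→R→P→U→W→T: bottleneck 4, flow now 18. (uses reverse residual edge)
No augmenting path remains; maximum flow = 18.
In the residual graph, reachable from S: {S, Q, R}.
Min-cut edges: S→P (7), Q→U (7), R→V (4); capacity 7 + 7 + 4 = 18.
This cut is saturated, so no flow can exceed 18.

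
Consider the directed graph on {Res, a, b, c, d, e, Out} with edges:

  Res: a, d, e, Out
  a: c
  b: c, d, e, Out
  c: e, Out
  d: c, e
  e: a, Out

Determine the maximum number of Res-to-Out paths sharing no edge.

3

Assign every edge capacity 1; by Menger, the answer equals the max flow.
Path Res→Out (+1); total 1.
Path Res→e→Out (+1); total 2.
Path Res→a→c→Out (+1); total 3.
No residual Res→Out path; max flow = 3.
Certifying cut of size 3: {Res→Out, c→Out, e→Out}.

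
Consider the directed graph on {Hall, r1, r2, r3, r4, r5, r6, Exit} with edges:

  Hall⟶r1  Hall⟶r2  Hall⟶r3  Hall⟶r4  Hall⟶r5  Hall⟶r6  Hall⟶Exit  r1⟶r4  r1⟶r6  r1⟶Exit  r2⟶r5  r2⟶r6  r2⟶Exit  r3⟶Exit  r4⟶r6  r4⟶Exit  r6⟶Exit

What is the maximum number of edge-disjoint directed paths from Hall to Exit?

6

Assign every edge capacity 1; by Menger, the answer equals the max flow.
Path Hall→Exit (+1); total 1.
Path Hall→r1→Exit (+1); total 2.
Path Hall→r2→Exit (+1); total 3.
Path Hall→r3→Exit (+1); total 4.
Path Hall→r4→Exit (+1); total 5.
Path Hall→r6→Exit (+1); total 6.
No residual Hall→Exit path; max flow = 6.
Certifying cut of size 6: {Hall→Exit, Hall→r1, Hall→r2, Hall→r3, Hall→r4, Hall→r6}.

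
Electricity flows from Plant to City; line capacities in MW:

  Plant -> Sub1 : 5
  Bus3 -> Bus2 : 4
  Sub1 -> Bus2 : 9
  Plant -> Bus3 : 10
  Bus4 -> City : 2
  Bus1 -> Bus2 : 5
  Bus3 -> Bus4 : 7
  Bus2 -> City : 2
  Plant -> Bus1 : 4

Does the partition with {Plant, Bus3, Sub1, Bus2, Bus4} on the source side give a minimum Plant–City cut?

Given cut capacity: 4 + 2 + 2 = 8.
Augment Plant→Bus3→Bus2→City: bottleneck 2, flow now 2.
Augment Plant→Bus3→Bus4→City: bottleneck 2, flow now 4.
No augmenting path remains; maximum flow = 4.
In the residual graph, reachable from Plant: {Plant, Bus3, Sub1, Bus1, Bus2, Bus4}.
Min-cut edges: Bus2→City (2), Bus4→City (2); capacity 2 + 2 = 4.
Cut capacity 8 exceeds the max flow 4, so it is not minimum.

No — its capacity is 8, but the minimum cut has capacity 4.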